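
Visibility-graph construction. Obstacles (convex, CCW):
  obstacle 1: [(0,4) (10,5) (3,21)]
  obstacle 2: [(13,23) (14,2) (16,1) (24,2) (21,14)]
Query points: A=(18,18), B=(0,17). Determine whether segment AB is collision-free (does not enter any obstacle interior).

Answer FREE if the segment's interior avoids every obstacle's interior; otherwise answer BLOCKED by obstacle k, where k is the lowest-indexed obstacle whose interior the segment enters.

BLOCKED by obstacle 1

Obstacle 1 [(0,4) (10,5) (3,21)]:
  edge (0,4)–(10,5): clear
  edge (10,5)–(3,21): crosses AB
  edge (3,21)–(0,4): crosses AB
  → BLOCKED
Obstacle 2 [(13,23) (14,2) (16,1) (24,2) (21,14)]:
  edge (13,23)–(14,2): crosses AB
  edge (14,2)–(16,1): clear
  edge (16,1)–(24,2): clear
  edge (24,2)–(21,14): clear
  edge (21,14)–(13,23): crosses AB
  → BLOCKED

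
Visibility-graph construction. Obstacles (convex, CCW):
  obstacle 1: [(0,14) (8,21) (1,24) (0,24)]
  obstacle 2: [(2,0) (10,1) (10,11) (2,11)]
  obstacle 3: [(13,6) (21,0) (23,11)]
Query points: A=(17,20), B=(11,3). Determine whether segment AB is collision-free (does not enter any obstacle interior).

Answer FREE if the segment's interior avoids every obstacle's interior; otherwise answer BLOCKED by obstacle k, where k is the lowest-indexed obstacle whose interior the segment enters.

FREE

Obstacle 1 [(0,14) (8,21) (1,24) (0,24)]:
  edge (0,14)–(8,21): clear
  edge (8,21)–(1,24): clear
  edge (1,24)–(0,24): clear
  edge (0,24)–(0,14): clear
  midpoint (14,23/2) outside
  → clear
Obstacle 2 [(2,0) (10,1) (10,11) (2,11)]:
  edge (2,0)–(10,1): clear
  edge (10,1)–(10,11): clear
  edge (10,11)–(2,11): clear
  edge (2,11)–(2,0): clear
  midpoint (14,23/2) outside
  → clear
Obstacle 3 [(13,6) (21,0) (23,11)]:
  edge (13,6)–(21,0): clear
  edge (21,0)–(23,11): clear
  edge (23,11)–(13,6): clear
  midpoint (14,23/2) outside
  → clear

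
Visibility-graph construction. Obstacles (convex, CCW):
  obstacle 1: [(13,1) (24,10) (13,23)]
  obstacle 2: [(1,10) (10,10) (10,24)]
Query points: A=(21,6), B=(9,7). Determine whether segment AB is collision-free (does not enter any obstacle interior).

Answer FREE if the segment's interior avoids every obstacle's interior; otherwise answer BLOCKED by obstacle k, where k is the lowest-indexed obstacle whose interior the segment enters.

BLOCKED by obstacle 1

Obstacle 1 [(13,1) (24,10) (13,23)]:
  edge (13,1)–(24,10): crosses AB
  edge (24,10)–(13,23): clear
  edge (13,23)–(13,1): crosses AB
  → BLOCKED
Obstacle 2 [(1,10) (10,10) (10,24)]:
  edge (1,10)–(10,10): clear
  edge (10,10)–(10,24): clear
  edge (10,24)–(1,10): clear
  midpoint (15,13/2) outside
  → clear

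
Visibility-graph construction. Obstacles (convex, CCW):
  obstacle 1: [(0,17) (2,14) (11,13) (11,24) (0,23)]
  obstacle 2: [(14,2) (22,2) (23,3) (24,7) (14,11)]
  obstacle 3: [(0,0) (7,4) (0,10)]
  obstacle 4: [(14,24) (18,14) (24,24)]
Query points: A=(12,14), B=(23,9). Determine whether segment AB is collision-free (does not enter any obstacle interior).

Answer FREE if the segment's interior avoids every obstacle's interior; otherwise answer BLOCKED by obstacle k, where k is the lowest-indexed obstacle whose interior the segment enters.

FREE

Obstacle 1 [(0,17) (2,14) (11,13) (11,24) (0,23)]:
  edge (0,17)–(2,14): clear
  edge (2,14)–(11,13): clear
  edge (11,13)–(11,24): clear
  edge (11,24)–(0,23): clear
  edge (0,23)–(0,17): clear
  midpoint (35/2,23/2) outside
  → clear
Obstacle 2 [(14,2) (22,2) (23,3) (24,7) (14,11)]:
  edge (14,2)–(22,2): clear
  edge (22,2)–(23,3): clear
  edge (23,3)–(24,7): clear
  edge (24,7)–(14,11): clear
  edge (14,11)–(14,2): clear
  midpoint (35/2,23/2) outside
  → clear
Obstacle 3 [(0,0) (7,4) (0,10)]:
  edge (0,0)–(7,4): clear
  edge (7,4)–(0,10): clear
  edge (0,10)–(0,0): clear
  midpoint (35/2,23/2) outside
  → clear
Obstacle 4 [(14,24) (18,14) (24,24)]:
  edge (14,24)–(18,14): clear
  edge (18,14)–(24,24): clear
  edge (24,24)–(14,24): clear
  midpoint (35/2,23/2) outside
  → clear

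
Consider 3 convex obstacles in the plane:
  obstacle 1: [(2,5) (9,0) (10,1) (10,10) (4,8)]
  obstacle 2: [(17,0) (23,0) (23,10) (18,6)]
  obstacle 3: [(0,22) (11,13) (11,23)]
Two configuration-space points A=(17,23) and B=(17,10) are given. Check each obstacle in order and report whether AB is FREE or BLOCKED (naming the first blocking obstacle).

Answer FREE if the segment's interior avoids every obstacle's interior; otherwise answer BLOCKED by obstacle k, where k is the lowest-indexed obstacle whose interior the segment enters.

FREE

Obstacle 1 [(2,5) (9,0) (10,1) (10,10) (4,8)]:
  edge (2,5)–(9,0): clear
  edge (9,0)–(10,1): clear
  edge (10,1)–(10,10): clear
  edge (10,10)–(4,8): clear
  edge (4,8)–(2,5): clear
  midpoint (17,33/2) outside
  → clear
Obstacle 2 [(17,0) (23,0) (23,10) (18,6)]:
  edge (17,0)–(23,0): clear
  edge (23,0)–(23,10): clear
  edge (23,10)–(18,6): clear
  edge (18,6)–(17,0): clear
  midpoint (17,33/2) outside
  → clear
Obstacle 3 [(0,22) (11,13) (11,23)]:
  edge (0,22)–(11,13): clear
  edge (11,13)–(11,23): clear
  edge (11,23)–(0,22): clear
  midpoint (17,33/2) outside
  → clear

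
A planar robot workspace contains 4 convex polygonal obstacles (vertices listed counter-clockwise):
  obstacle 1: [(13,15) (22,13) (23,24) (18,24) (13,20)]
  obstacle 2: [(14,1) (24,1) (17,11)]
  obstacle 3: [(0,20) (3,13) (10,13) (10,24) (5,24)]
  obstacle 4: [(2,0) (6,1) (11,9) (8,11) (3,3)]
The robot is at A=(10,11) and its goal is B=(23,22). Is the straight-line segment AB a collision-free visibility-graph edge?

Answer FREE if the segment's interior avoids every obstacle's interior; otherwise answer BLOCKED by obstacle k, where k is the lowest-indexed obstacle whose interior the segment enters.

Obstacle 1 [(13,15) (22,13) (23,24) (18,24) (13,20)]:
  edge (13,15)–(22,13): crosses AB
  edge (22,13)–(23,24): crosses AB
  edge (23,24)–(18,24): clear
  edge (18,24)–(13,20): clear
  edge (13,20)–(13,15): clear
  → BLOCKED
Obstacle 2 [(14,1) (24,1) (17,11)]:
  edge (14,1)–(24,1): clear
  edge (24,1)–(17,11): clear
  edge (17,11)–(14,1): clear
  midpoint (33/2,33/2) outside
  → clear
Obstacle 3 [(0,20) (3,13) (10,13) (10,24) (5,24)]:
  edge (0,20)–(3,13): clear
  edge (3,13)–(10,13): clear
  edge (10,13)–(10,24): clear
  edge (10,24)–(5,24): clear
  edge (5,24)–(0,20): clear
  midpoint (33/2,33/2) outside
  → clear
Obstacle 4 [(2,0) (6,1) (11,9) (8,11) (3,3)]:
  edge (2,0)–(6,1): clear
  edge (6,1)–(11,9): clear
  edge (11,9)–(8,11): clear
  edge (8,11)–(3,3): clear
  edge (3,3)–(2,0): clear
  midpoint (33/2,33/2) outside
  → clear

BLOCKED by obstacle 1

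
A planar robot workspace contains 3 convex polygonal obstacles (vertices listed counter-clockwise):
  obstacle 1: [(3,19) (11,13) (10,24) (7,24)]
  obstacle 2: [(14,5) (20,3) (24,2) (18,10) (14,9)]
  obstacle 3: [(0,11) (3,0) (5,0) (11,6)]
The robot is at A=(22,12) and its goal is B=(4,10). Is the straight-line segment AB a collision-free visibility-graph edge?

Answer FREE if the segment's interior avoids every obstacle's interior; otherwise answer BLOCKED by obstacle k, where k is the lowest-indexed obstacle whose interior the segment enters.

Obstacle 1 [(3,19) (11,13) (10,24) (7,24)]:
  edge (3,19)–(11,13): clear
  edge (11,13)–(10,24): clear
  edge (10,24)–(7,24): clear
  edge (7,24)–(3,19): clear
  midpoint (13,11) outside
  → clear
Obstacle 2 [(14,5) (20,3) (24,2) (18,10) (14,9)]:
  edge (14,5)–(20,3): clear
  edge (20,3)–(24,2): clear
  edge (24,2)–(18,10): clear
  edge (18,10)–(14,9): clear
  edge (14,9)–(14,5): clear
  midpoint (13,11) outside
  → clear
Obstacle 3 [(0,11) (3,0) (5,0) (11,6)]:
  edge (0,11)–(3,0): clear
  edge (3,0)–(5,0): clear
  edge (5,0)–(11,6): clear
  edge (11,6)–(0,11): clear
  midpoint (13,11) outside
  → clear

FREE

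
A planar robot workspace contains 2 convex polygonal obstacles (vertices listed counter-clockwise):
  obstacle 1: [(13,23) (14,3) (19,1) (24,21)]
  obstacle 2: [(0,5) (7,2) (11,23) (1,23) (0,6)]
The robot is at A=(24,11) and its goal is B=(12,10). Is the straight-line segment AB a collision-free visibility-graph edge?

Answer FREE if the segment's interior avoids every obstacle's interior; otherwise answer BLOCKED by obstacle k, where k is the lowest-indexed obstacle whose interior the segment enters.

Obstacle 1 [(13,23) (14,3) (19,1) (24,21)]:
  edge (13,23)–(14,3): crosses AB
  edge (14,3)–(19,1): clear
  edge (19,1)–(24,21): crosses AB
  edge (24,21)–(13,23): clear
  → BLOCKED
Obstacle 2 [(0,5) (7,2) (11,23) (1,23) (0,6)]:
  edge (0,5)–(7,2): clear
  edge (7,2)–(11,23): clear
  edge (11,23)–(1,23): clear
  edge (1,23)–(0,6): clear
  edge (0,6)–(0,5): clear
  midpoint (18,21/2) outside
  → clear

BLOCKED by obstacle 1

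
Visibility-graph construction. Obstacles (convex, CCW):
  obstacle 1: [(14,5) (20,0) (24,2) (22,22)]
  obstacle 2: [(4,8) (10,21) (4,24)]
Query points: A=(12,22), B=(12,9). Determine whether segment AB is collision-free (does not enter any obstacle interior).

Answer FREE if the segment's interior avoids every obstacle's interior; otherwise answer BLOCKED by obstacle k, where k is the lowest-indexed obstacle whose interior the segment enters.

FREE

Obstacle 1 [(14,5) (20,0) (24,2) (22,22)]:
  edge (14,5)–(20,0): clear
  edge (20,0)–(24,2): clear
  edge (24,2)–(22,22): clear
  edge (22,22)–(14,5): clear
  midpoint (12,31/2) outside
  → clear
Obstacle 2 [(4,8) (10,21) (4,24)]:
  edge (4,8)–(10,21): clear
  edge (10,21)–(4,24): clear
  edge (4,24)–(4,8): clear
  midpoint (12,31/2) outside
  → clear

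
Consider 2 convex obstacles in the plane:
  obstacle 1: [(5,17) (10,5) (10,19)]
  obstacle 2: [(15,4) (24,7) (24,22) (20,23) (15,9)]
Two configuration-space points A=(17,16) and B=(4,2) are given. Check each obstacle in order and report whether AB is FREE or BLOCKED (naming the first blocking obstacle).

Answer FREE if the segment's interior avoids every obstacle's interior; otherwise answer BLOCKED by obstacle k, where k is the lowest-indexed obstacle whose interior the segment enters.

BLOCKED by obstacle 1

Obstacle 1 [(5,17) (10,5) (10,19)]:
  edge (5,17)–(10,5): crosses AB
  edge (10,5)–(10,19): crosses AB
  edge (10,19)–(5,17): clear
  → BLOCKED
Obstacle 2 [(15,4) (24,7) (24,22) (20,23) (15,9)]:
  edge (15,4)–(24,7): clear
  edge (24,7)–(24,22): clear
  edge (24,22)–(20,23): clear
  edge (20,23)–(15,9): clear
  edge (15,9)–(15,4): clear
  midpoint (21/2,9) outside
  → clear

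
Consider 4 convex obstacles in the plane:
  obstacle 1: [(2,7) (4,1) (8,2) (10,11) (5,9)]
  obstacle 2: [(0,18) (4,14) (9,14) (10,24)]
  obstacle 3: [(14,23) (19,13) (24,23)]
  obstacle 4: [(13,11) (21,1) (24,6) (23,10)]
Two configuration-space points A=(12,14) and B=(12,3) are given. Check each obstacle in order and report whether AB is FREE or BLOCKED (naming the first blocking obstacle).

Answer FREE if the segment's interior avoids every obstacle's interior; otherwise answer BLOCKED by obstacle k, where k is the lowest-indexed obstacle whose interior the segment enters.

FREE

Obstacle 1 [(2,7) (4,1) (8,2) (10,11) (5,9)]:
  edge (2,7)–(4,1): clear
  edge (4,1)–(8,2): clear
  edge (8,2)–(10,11): clear
  edge (10,11)–(5,9): clear
  edge (5,9)–(2,7): clear
  midpoint (12,17/2) outside
  → clear
Obstacle 2 [(0,18) (4,14) (9,14) (10,24)]:
  edge (0,18)–(4,14): clear
  edge (4,14)–(9,14): clear
  edge (9,14)–(10,24): clear
  edge (10,24)–(0,18): clear
  midpoint (12,17/2) outside
  → clear
Obstacle 3 [(14,23) (19,13) (24,23)]:
  edge (14,23)–(19,13): clear
  edge (19,13)–(24,23): clear
  edge (24,23)–(14,23): clear
  midpoint (12,17/2) outside
  → clear
Obstacle 4 [(13,11) (21,1) (24,6) (23,10)]:
  edge (13,11)–(21,1): clear
  edge (21,1)–(24,6): clear
  edge (24,6)–(23,10): clear
  edge (23,10)–(13,11): clear
  midpoint (12,17/2) outside
  → clear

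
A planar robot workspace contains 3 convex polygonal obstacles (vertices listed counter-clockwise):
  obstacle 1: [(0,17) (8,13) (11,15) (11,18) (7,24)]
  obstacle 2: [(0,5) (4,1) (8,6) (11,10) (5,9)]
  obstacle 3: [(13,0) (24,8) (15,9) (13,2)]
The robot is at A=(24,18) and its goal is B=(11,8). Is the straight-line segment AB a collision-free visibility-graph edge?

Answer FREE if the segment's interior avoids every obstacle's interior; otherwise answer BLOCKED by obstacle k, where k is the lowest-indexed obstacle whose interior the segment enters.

FREE

Obstacle 1 [(0,17) (8,13) (11,15) (11,18) (7,24)]:
  edge (0,17)–(8,13): clear
  edge (8,13)–(11,15): clear
  edge (11,15)–(11,18): clear
  edge (11,18)–(7,24): clear
  edge (7,24)–(0,17): clear
  midpoint (35/2,13) outside
  → clear
Obstacle 2 [(0,5) (4,1) (8,6) (11,10) (5,9)]:
  edge (0,5)–(4,1): clear
  edge (4,1)–(8,6): clear
  edge (8,6)–(11,10): clear
  edge (11,10)–(5,9): clear
  edge (5,9)–(0,5): clear
  midpoint (35/2,13) outside
  → clear
Obstacle 3 [(13,0) (24,8) (15,9) (13,2)]:
  edge (13,0)–(24,8): clear
  edge (24,8)–(15,9): clear
  edge (15,9)–(13,2): clear
  edge (13,2)–(13,0): clear
  midpoint (35/2,13) outside
  → clear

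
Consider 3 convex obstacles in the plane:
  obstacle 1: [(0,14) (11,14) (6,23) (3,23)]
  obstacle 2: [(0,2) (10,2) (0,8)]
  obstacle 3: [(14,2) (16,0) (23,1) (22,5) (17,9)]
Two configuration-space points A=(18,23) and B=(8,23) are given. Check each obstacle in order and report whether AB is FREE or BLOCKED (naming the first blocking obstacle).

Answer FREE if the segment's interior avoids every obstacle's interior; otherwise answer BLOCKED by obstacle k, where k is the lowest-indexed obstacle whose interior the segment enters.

FREE

Obstacle 1 [(0,14) (11,14) (6,23) (3,23)]:
  edge (0,14)–(11,14): clear
  edge (11,14)–(6,23): clear
  edge (6,23)–(3,23): clear
  edge (3,23)–(0,14): clear
  midpoint (13,23) outside
  → clear
Obstacle 2 [(0,2) (10,2) (0,8)]:
  edge (0,2)–(10,2): clear
  edge (10,2)–(0,8): clear
  edge (0,8)–(0,2): clear
  midpoint (13,23) outside
  → clear
Obstacle 3 [(14,2) (16,0) (23,1) (22,5) (17,9)]:
  edge (14,2)–(16,0): clear
  edge (16,0)–(23,1): clear
  edge (23,1)–(22,5): clear
  edge (22,5)–(17,9): clear
  edge (17,9)–(14,2): clear
  midpoint (13,23) outside
  → clear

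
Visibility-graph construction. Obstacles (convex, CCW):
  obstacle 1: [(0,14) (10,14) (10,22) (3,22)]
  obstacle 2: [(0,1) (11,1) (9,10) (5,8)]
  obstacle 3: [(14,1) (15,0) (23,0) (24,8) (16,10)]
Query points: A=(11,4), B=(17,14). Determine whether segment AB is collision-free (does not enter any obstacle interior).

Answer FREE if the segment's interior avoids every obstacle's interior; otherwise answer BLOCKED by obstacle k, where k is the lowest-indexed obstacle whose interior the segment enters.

Obstacle 1 [(0,14) (10,14) (10,22) (3,22)]:
  edge (0,14)–(10,14): clear
  edge (10,14)–(10,22): clear
  edge (10,22)–(3,22): clear
  edge (3,22)–(0,14): clear
  midpoint (14,9) outside
  → clear
Obstacle 2 [(0,1) (11,1) (9,10) (5,8)]:
  edge (0,1)–(11,1): clear
  edge (11,1)–(9,10): clear
  edge (9,10)–(5,8): clear
  edge (5,8)–(0,1): clear
  midpoint (14,9) outside
  → clear
Obstacle 3 [(14,1) (15,0) (23,0) (24,8) (16,10)]:
  edge (14,1)–(15,0): clear
  edge (15,0)–(23,0): clear
  edge (23,0)–(24,8): clear
  edge (24,8)–(16,10): clear
  edge (16,10)–(14,1): clear
  midpoint (14,9) outside
  → clear

FREE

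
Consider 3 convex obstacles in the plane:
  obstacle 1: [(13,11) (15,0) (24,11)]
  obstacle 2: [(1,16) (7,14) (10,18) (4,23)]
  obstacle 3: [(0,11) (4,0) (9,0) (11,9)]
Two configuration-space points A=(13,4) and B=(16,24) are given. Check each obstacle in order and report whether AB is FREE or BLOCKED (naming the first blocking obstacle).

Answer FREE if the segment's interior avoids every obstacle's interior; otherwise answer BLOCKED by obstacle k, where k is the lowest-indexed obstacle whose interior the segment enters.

Obstacle 1 [(13,11) (15,0) (24,11)]:
  edge (13,11)–(15,0): crosses AB
  edge (15,0)–(24,11): clear
  edge (24,11)–(13,11): crosses AB
  → BLOCKED
Obstacle 2 [(1,16) (7,14) (10,18) (4,23)]:
  edge (1,16)–(7,14): clear
  edge (7,14)–(10,18): clear
  edge (10,18)–(4,23): clear
  edge (4,23)–(1,16): clear
  midpoint (29/2,14) outside
  → clear
Obstacle 3 [(0,11) (4,0) (9,0) (11,9)]:
  edge (0,11)–(4,0): clear
  edge (4,0)–(9,0): clear
  edge (9,0)–(11,9): clear
  edge (11,9)–(0,11): clear
  midpoint (29/2,14) outside
  → clear

BLOCKED by obstacle 1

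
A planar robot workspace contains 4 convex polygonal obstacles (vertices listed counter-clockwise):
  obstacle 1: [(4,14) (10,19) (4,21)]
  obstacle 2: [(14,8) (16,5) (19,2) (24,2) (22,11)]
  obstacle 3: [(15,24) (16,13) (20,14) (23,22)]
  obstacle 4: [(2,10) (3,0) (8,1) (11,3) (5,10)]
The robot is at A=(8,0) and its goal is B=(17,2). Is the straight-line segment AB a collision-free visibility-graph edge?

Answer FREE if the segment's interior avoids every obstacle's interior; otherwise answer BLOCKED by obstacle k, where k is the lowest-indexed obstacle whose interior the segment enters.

FREE

Obstacle 1 [(4,14) (10,19) (4,21)]:
  edge (4,14)–(10,19): clear
  edge (10,19)–(4,21): clear
  edge (4,21)–(4,14): clear
  midpoint (25/2,1) outside
  → clear
Obstacle 2 [(14,8) (16,5) (19,2) (24,2) (22,11)]:
  edge (14,8)–(16,5): clear
  edge (16,5)–(19,2): clear
  edge (19,2)–(24,2): clear
  edge (24,2)–(22,11): clear
  edge (22,11)–(14,8): clear
  midpoint (25/2,1) outside
  → clear
Obstacle 3 [(15,24) (16,13) (20,14) (23,22)]:
  edge (15,24)–(16,13): clear
  edge (16,13)–(20,14): clear
  edge (20,14)–(23,22): clear
  edge (23,22)–(15,24): clear
  midpoint (25/2,1) outside
  → clear
Obstacle 4 [(2,10) (3,0) (8,1) (11,3) (5,10)]:
  edge (2,10)–(3,0): clear
  edge (3,0)–(8,1): clear
  edge (8,1)–(11,3): clear
  edge (11,3)–(5,10): clear
  edge (5,10)–(2,10): clear
  midpoint (25/2,1) outside
  → clear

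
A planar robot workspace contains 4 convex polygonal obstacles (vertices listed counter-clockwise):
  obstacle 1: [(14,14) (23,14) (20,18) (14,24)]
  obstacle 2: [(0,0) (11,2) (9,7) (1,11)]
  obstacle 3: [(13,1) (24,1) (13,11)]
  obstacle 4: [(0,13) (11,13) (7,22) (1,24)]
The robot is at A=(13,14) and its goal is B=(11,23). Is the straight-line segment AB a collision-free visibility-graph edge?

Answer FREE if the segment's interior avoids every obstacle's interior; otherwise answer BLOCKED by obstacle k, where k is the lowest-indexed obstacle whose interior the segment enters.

Obstacle 1 [(14,14) (23,14) (20,18) (14,24)]:
  edge (14,14)–(23,14): clear
  edge (23,14)–(20,18): clear
  edge (20,18)–(14,24): clear
  edge (14,24)–(14,14): clear
  midpoint (12,37/2) outside
  → clear
Obstacle 2 [(0,0) (11,2) (9,7) (1,11)]:
  edge (0,0)–(11,2): clear
  edge (11,2)–(9,7): clear
  edge (9,7)–(1,11): clear
  edge (1,11)–(0,0): clear
  midpoint (12,37/2) outside
  → clear
Obstacle 3 [(13,1) (24,1) (13,11)]:
  edge (13,1)–(24,1): clear
  edge (24,1)–(13,11): clear
  edge (13,11)–(13,1): clear
  midpoint (12,37/2) outside
  → clear
Obstacle 4 [(0,13) (11,13) (7,22) (1,24)]:
  edge (0,13)–(11,13): clear
  edge (11,13)–(7,22): clear
  edge (7,22)–(1,24): clear
  edge (1,24)–(0,13): clear
  midpoint (12,37/2) outside
  → clear

FREE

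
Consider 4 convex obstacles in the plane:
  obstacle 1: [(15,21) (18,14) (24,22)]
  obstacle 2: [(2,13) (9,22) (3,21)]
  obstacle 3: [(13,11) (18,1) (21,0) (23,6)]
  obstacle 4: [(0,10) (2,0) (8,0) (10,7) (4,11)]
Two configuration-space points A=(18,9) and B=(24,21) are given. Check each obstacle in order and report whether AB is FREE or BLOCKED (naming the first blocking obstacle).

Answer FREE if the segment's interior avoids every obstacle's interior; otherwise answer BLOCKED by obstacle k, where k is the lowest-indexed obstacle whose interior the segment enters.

FREE

Obstacle 1 [(15,21) (18,14) (24,22)]:
  edge (15,21)–(18,14): clear
  edge (18,14)–(24,22): clear
  edge (24,22)–(15,21): clear
  midpoint (21,15) outside
  → clear
Obstacle 2 [(2,13) (9,22) (3,21)]:
  edge (2,13)–(9,22): clear
  edge (9,22)–(3,21): clear
  edge (3,21)–(2,13): clear
  midpoint (21,15) outside
  → clear
Obstacle 3 [(13,11) (18,1) (21,0) (23,6)]:
  edge (13,11)–(18,1): clear
  edge (18,1)–(21,0): clear
  edge (21,0)–(23,6): clear
  edge (23,6)–(13,11): clear
  midpoint (21,15) outside
  → clear
Obstacle 4 [(0,10) (2,0) (8,0) (10,7) (4,11)]:
  edge (0,10)–(2,0): clear
  edge (2,0)–(8,0): clear
  edge (8,0)–(10,7): clear
  edge (10,7)–(4,11): clear
  edge (4,11)–(0,10): clear
  midpoint (21,15) outside
  → clear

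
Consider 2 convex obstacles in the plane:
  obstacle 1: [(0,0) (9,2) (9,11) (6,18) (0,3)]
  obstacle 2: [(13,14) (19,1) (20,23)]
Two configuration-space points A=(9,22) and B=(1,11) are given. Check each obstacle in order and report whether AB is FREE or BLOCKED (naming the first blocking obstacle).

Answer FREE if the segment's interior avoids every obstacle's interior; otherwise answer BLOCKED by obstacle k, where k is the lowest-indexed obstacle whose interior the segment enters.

Obstacle 1 [(0,0) (9,2) (9,11) (6,18) (0,3)]:
  edge (0,0)–(9,2): clear
  edge (9,2)–(9,11): clear
  edge (9,11)–(6,18): crosses AB
  edge (6,18)–(0,3): crosses AB
  edge (0,3)–(0,0): clear
  → BLOCKED
Obstacle 2 [(13,14) (19,1) (20,23)]:
  edge (13,14)–(19,1): clear
  edge (19,1)–(20,23): clear
  edge (20,23)–(13,14): clear
  midpoint (5,33/2) outside
  → clear

BLOCKED by obstacle 1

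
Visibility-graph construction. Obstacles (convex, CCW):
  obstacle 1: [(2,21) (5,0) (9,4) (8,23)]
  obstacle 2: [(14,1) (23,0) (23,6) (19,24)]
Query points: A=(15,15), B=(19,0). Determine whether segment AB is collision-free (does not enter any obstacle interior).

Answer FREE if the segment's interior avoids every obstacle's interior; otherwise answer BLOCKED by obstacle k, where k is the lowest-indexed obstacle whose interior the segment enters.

BLOCKED by obstacle 2

Obstacle 1 [(2,21) (5,0) (9,4) (8,23)]:
  edge (2,21)–(5,0): clear
  edge (5,0)–(9,4): clear
  edge (9,4)–(8,23): clear
  edge (8,23)–(2,21): clear
  midpoint (17,15/2) outside
  → clear
Obstacle 2 [(14,1) (23,0) (23,6) (19,24)]:
  edge (14,1)–(23,0): crosses AB
  edge (23,0)–(23,6): clear
  edge (23,6)–(19,24): clear
  edge (19,24)–(14,1): crosses AB
  → BLOCKED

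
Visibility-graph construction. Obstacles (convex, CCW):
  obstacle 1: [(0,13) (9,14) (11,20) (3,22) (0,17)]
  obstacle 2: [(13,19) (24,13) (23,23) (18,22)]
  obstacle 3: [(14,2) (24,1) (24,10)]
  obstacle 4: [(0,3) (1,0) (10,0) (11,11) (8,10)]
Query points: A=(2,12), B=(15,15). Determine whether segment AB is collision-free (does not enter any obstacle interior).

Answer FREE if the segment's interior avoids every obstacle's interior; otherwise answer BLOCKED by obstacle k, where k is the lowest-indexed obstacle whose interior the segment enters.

FREE

Obstacle 1 [(0,13) (9,14) (11,20) (3,22) (0,17)]:
  edge (0,13)–(9,14): clear
  edge (9,14)–(11,20): clear
  edge (11,20)–(3,22): clear
  edge (3,22)–(0,17): clear
  edge (0,17)–(0,13): clear
  midpoint (17/2,27/2) outside
  → clear
Obstacle 2 [(13,19) (24,13) (23,23) (18,22)]:
  edge (13,19)–(24,13): clear
  edge (24,13)–(23,23): clear
  edge (23,23)–(18,22): clear
  edge (18,22)–(13,19): clear
  midpoint (17/2,27/2) outside
  → clear
Obstacle 3 [(14,2) (24,1) (24,10)]:
  edge (14,2)–(24,1): clear
  edge (24,1)–(24,10): clear
  edge (24,10)–(14,2): clear
  midpoint (17/2,27/2) outside
  → clear
Obstacle 4 [(0,3) (1,0) (10,0) (11,11) (8,10)]:
  edge (0,3)–(1,0): clear
  edge (1,0)–(10,0): clear
  edge (10,0)–(11,11): clear
  edge (11,11)–(8,10): clear
  edge (8,10)–(0,3): clear
  midpoint (17/2,27/2) outside
  → clear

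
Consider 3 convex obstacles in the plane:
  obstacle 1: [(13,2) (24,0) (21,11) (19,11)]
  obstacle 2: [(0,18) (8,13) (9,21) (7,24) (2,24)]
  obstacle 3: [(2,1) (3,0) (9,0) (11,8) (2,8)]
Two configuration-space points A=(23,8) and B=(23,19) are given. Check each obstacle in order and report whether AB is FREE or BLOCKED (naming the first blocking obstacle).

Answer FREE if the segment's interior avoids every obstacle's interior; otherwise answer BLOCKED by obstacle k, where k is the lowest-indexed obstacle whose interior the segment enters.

FREE

Obstacle 1 [(13,2) (24,0) (21,11) (19,11)]:
  edge (13,2)–(24,0): clear
  edge (24,0)–(21,11): clear
  edge (21,11)–(19,11): clear
  edge (19,11)–(13,2): clear
  midpoint (23,27/2) outside
  → clear
Obstacle 2 [(0,18) (8,13) (9,21) (7,24) (2,24)]:
  edge (0,18)–(8,13): clear
  edge (8,13)–(9,21): clear
  edge (9,21)–(7,24): clear
  edge (7,24)–(2,24): clear
  edge (2,24)–(0,18): clear
  midpoint (23,27/2) outside
  → clear
Obstacle 3 [(2,1) (3,0) (9,0) (11,8) (2,8)]:
  edge (2,1)–(3,0): clear
  edge (3,0)–(9,0): clear
  edge (9,0)–(11,8): clear
  edge (11,8)–(2,8): clear
  edge (2,8)–(2,1): clear
  midpoint (23,27/2) outside
  → clear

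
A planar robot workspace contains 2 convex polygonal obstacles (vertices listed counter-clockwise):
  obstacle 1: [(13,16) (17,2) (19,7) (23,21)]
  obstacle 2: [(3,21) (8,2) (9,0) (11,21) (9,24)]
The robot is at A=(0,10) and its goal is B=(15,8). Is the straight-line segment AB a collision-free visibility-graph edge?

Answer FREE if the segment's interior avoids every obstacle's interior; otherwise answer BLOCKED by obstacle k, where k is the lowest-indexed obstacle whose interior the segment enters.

BLOCKED by obstacle 2

Obstacle 1 [(13,16) (17,2) (19,7) (23,21)]:
  edge (13,16)–(17,2): clear
  edge (17,2)–(19,7): clear
  edge (19,7)–(23,21): clear
  edge (23,21)–(13,16): clear
  midpoint (15/2,9) outside
  → clear
Obstacle 2 [(3,21) (8,2) (9,0) (11,21) (9,24)]:
  edge (3,21)–(8,2): crosses AB
  edge (8,2)–(9,0): clear
  edge (9,0)–(11,21): crosses AB
  edge (11,21)–(9,24): clear
  edge (9,24)–(3,21): clear
  → BLOCKED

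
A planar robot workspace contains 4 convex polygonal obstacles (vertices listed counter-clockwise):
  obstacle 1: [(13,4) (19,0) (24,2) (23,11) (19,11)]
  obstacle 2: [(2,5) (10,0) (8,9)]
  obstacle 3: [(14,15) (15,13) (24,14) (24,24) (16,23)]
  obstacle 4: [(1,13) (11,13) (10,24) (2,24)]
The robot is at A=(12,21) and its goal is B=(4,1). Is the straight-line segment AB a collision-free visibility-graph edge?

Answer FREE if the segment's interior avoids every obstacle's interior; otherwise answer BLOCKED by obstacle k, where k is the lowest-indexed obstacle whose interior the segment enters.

BLOCKED by obstacle 2

Obstacle 1 [(13,4) (19,0) (24,2) (23,11) (19,11)]:
  edge (13,4)–(19,0): clear
  edge (19,0)–(24,2): clear
  edge (24,2)–(23,11): clear
  edge (23,11)–(19,11): clear
  edge (19,11)–(13,4): clear
  midpoint (8,11) outside
  → clear
Obstacle 2 [(2,5) (10,0) (8,9)]:
  edge (2,5)–(10,0): crosses AB
  edge (10,0)–(8,9): clear
  edge (8,9)–(2,5): crosses AB
  → BLOCKED
Obstacle 3 [(14,15) (15,13) (24,14) (24,24) (16,23)]:
  edge (14,15)–(15,13): clear
  edge (15,13)–(24,14): clear
  edge (24,14)–(24,24): clear
  edge (24,24)–(16,23): clear
  edge (16,23)–(14,15): clear
  midpoint (8,11) outside
  → clear
Obstacle 4 [(1,13) (11,13) (10,24) (2,24)]:
  edge (1,13)–(11,13): crosses AB
  edge (11,13)–(10,24): crosses AB
  edge (10,24)–(2,24): clear
  edge (2,24)–(1,13): clear
  → BLOCKED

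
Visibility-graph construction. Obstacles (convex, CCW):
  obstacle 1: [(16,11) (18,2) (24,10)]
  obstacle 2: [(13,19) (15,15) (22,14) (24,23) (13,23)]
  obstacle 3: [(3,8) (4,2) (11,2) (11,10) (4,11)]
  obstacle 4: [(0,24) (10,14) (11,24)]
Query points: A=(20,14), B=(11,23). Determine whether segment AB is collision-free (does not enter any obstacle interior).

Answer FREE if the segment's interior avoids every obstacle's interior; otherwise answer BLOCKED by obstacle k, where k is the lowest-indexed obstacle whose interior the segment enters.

Obstacle 1 [(16,11) (18,2) (24,10)]:
  edge (16,11)–(18,2): clear
  edge (18,2)–(24,10): clear
  edge (24,10)–(16,11): clear
  midpoint (31/2,37/2) outside
  → clear
Obstacle 2 [(13,19) (15,15) (22,14) (24,23) (13,23)]:
  edge (13,19)–(15,15): clear
  edge (15,15)–(22,14): crosses AB
  edge (22,14)–(24,23): clear
  edge (24,23)–(13,23): clear
  edge (13,23)–(13,19): crosses AB
  → BLOCKED
Obstacle 3 [(3,8) (4,2) (11,2) (11,10) (4,11)]:
  edge (3,8)–(4,2): clear
  edge (4,2)–(11,2): clear
  edge (11,2)–(11,10): clear
  edge (11,10)–(4,11): clear
  edge (4,11)–(3,8): clear
  midpoint (31/2,37/2) outside
  → clear
Obstacle 4 [(0,24) (10,14) (11,24)]:
  edge (0,24)–(10,14): clear
  edge (10,14)–(11,24): clear
  edge (11,24)–(0,24): clear
  midpoint (31/2,37/2) outside
  → clear

BLOCKED by obstacle 2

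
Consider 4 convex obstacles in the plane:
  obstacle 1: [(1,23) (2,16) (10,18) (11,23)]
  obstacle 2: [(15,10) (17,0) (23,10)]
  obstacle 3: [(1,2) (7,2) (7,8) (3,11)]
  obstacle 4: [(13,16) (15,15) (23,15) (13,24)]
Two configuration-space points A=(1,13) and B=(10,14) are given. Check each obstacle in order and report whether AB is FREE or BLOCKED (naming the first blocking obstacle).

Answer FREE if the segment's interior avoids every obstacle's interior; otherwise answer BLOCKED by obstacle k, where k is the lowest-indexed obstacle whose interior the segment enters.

Obstacle 1 [(1,23) (2,16) (10,18) (11,23)]:
  edge (1,23)–(2,16): clear
  edge (2,16)–(10,18): clear
  edge (10,18)–(11,23): clear
  edge (11,23)–(1,23): clear
  midpoint (11/2,27/2) outside
  → clear
Obstacle 2 [(15,10) (17,0) (23,10)]:
  edge (15,10)–(17,0): clear
  edge (17,0)–(23,10): clear
  edge (23,10)–(15,10): clear
  midpoint (11/2,27/2) outside
  → clear
Obstacle 3 [(1,2) (7,2) (7,8) (3,11)]:
  edge (1,2)–(7,2): clear
  edge (7,2)–(7,8): clear
  edge (7,8)–(3,11): clear
  edge (3,11)–(1,2): clear
  midpoint (11/2,27/2) outside
  → clear
Obstacle 4 [(13,16) (15,15) (23,15) (13,24)]:
  edge (13,16)–(15,15): clear
  edge (15,15)–(23,15): clear
  edge (23,15)–(13,24): clear
  edge (13,24)–(13,16): clear
  midpoint (11/2,27/2) outside
  → clear

FREE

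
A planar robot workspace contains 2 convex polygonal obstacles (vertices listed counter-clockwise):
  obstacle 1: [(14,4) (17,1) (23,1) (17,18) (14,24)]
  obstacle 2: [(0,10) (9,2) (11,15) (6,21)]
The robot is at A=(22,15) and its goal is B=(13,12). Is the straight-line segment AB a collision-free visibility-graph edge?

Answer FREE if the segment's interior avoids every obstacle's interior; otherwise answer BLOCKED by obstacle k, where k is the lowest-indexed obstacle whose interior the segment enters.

BLOCKED by obstacle 1

Obstacle 1 [(14,4) (17,1) (23,1) (17,18) (14,24)]:
  edge (14,4)–(17,1): clear
  edge (17,1)–(23,1): clear
  edge (23,1)–(17,18): crosses AB
  edge (17,18)–(14,24): clear
  edge (14,24)–(14,4): crosses AB
  → BLOCKED
Obstacle 2 [(0,10) (9,2) (11,15) (6,21)]:
  edge (0,10)–(9,2): clear
  edge (9,2)–(11,15): clear
  edge (11,15)–(6,21): clear
  edge (6,21)–(0,10): clear
  midpoint (35/2,27/2) outside
  → clear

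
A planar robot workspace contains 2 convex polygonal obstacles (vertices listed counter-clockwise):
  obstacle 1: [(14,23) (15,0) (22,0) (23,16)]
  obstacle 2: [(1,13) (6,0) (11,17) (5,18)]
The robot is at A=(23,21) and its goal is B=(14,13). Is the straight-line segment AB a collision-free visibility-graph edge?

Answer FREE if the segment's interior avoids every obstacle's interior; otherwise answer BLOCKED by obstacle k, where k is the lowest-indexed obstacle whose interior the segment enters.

BLOCKED by obstacle 1

Obstacle 1 [(14,23) (15,0) (22,0) (23,16)]:
  edge (14,23)–(15,0): crosses AB
  edge (15,0)–(22,0): clear
  edge (22,0)–(23,16): clear
  edge (23,16)–(14,23): crosses AB
  → BLOCKED
Obstacle 2 [(1,13) (6,0) (11,17) (5,18)]:
  edge (1,13)–(6,0): clear
  edge (6,0)–(11,17): clear
  edge (11,17)–(5,18): clear
  edge (5,18)–(1,13): clear
  midpoint (37/2,17) outside
  → clear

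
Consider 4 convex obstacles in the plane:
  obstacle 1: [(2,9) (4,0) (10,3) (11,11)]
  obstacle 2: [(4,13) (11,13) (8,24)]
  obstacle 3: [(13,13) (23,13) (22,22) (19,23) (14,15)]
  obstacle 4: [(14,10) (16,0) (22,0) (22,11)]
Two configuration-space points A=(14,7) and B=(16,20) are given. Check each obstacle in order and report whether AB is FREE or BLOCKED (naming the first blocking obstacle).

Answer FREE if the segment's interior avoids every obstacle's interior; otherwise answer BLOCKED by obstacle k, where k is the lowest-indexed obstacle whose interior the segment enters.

BLOCKED by obstacle 3

Obstacle 1 [(2,9) (4,0) (10,3) (11,11)]:
  edge (2,9)–(4,0): clear
  edge (4,0)–(10,3): clear
  edge (10,3)–(11,11): clear
  edge (11,11)–(2,9): clear
  midpoint (15,27/2) outside
  → clear
Obstacle 2 [(4,13) (11,13) (8,24)]:
  edge (4,13)–(11,13): clear
  edge (11,13)–(8,24): clear
  edge (8,24)–(4,13): clear
  midpoint (15,27/2) outside
  → clear
Obstacle 3 [(13,13) (23,13) (22,22) (19,23) (14,15)]:
  edge (13,13)–(23,13): crosses AB
  edge (23,13)–(22,22): clear
  edge (22,22)–(19,23): clear
  edge (19,23)–(14,15): crosses AB
  edge (14,15)–(13,13): clear
  → BLOCKED
Obstacle 4 [(14,10) (16,0) (22,0) (22,11)]:
  edge (14,10)–(16,0): crosses AB
  edge (16,0)–(22,0): clear
  edge (22,0)–(22,11): clear
  edge (22,11)–(14,10): crosses AB
  → BLOCKED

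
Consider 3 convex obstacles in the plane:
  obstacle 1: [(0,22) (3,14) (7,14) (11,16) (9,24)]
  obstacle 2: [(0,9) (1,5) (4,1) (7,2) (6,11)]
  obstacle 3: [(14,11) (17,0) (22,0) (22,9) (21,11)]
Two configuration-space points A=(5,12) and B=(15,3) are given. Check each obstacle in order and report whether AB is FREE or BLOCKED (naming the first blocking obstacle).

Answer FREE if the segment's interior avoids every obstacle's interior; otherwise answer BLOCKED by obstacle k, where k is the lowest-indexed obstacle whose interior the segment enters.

Obstacle 1 [(0,22) (3,14) (7,14) (11,16) (9,24)]:
  edge (0,22)–(3,14): clear
  edge (3,14)–(7,14): clear
  edge (7,14)–(11,16): clear
  edge (11,16)–(9,24): clear
  edge (9,24)–(0,22): clear
  midpoint (10,15/2) outside
  → clear
Obstacle 2 [(0,9) (1,5) (4,1) (7,2) (6,11)]:
  edge (0,9)–(1,5): clear
  edge (1,5)–(4,1): clear
  edge (4,1)–(7,2): clear
  edge (7,2)–(6,11): clear
  edge (6,11)–(0,9): clear
  midpoint (10,15/2) outside
  → clear
Obstacle 3 [(14,11) (17,0) (22,0) (22,9) (21,11)]:
  edge (14,11)–(17,0): clear
  edge (17,0)–(22,0): clear
  edge (22,0)–(22,9): clear
  edge (22,9)–(21,11): clear
  edge (21,11)–(14,11): clear
  midpoint (10,15/2) outside
  → clear

FREE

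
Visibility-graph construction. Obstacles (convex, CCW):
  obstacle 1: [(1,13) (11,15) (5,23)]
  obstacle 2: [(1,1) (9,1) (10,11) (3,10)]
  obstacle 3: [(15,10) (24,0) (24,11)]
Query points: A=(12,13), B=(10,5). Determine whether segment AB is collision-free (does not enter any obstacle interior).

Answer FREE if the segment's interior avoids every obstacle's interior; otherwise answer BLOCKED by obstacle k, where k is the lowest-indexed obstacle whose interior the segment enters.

Obstacle 1 [(1,13) (11,15) (5,23)]:
  edge (1,13)–(11,15): clear
  edge (11,15)–(5,23): clear
  edge (5,23)–(1,13): clear
  midpoint (11,9) outside
  → clear
Obstacle 2 [(1,1) (9,1) (10,11) (3,10)]:
  edge (1,1)–(9,1): clear
  edge (9,1)–(10,11): clear
  edge (10,11)–(3,10): clear
  edge (3,10)–(1,1): clear
  midpoint (11,9) outside
  → clear
Obstacle 3 [(15,10) (24,0) (24,11)]:
  edge (15,10)–(24,0): clear
  edge (24,0)–(24,11): clear
  edge (24,11)–(15,10): clear
  midpoint (11,9) outside
  → clear

FREE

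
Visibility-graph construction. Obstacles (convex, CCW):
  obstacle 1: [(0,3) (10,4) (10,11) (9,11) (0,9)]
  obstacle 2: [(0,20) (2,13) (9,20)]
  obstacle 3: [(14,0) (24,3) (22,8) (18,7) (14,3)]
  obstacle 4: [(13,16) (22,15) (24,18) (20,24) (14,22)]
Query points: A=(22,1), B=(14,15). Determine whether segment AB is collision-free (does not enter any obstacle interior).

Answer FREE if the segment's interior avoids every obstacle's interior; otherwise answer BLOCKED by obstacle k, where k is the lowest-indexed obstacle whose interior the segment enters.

Obstacle 1 [(0,3) (10,4) (10,11) (9,11) (0,9)]:
  edge (0,3)–(10,4): clear
  edge (10,4)–(10,11): clear
  edge (10,11)–(9,11): clear
  edge (9,11)–(0,9): clear
  edge (0,9)–(0,3): clear
  midpoint (18,8) outside
  → clear
Obstacle 2 [(0,20) (2,13) (9,20)]:
  edge (0,20)–(2,13): clear
  edge (2,13)–(9,20): clear
  edge (9,20)–(0,20): clear
  midpoint (18,8) outside
  → clear
Obstacle 3 [(14,0) (24,3) (22,8) (18,7) (14,3)]:
  edge (14,0)–(24,3): crosses AB
  edge (24,3)–(22,8): clear
  edge (22,8)–(18,7): crosses AB
  edge (18,7)–(14,3): clear
  edge (14,3)–(14,0): clear
  → BLOCKED
Obstacle 4 [(13,16) (22,15) (24,18) (20,24) (14,22)]:
  edge (13,16)–(22,15): clear
  edge (22,15)–(24,18): clear
  edge (24,18)–(20,24): clear
  edge (20,24)–(14,22): clear
  edge (14,22)–(13,16): clear
  midpoint (18,8) outside
  → clear

BLOCKED by obstacle 3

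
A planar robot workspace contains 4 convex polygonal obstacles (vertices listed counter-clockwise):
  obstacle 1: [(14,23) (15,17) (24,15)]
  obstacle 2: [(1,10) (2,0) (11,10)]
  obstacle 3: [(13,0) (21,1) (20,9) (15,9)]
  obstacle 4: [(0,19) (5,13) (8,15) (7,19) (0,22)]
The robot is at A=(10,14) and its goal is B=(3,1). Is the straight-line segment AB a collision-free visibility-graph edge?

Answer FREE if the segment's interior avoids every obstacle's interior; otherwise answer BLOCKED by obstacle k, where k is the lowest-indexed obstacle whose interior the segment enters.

BLOCKED by obstacle 2

Obstacle 1 [(14,23) (15,17) (24,15)]:
  edge (14,23)–(15,17): clear
  edge (15,17)–(24,15): clear
  edge (24,15)–(14,23): clear
  midpoint (13/2,15/2) outside
  → clear
Obstacle 2 [(1,10) (2,0) (11,10)]:
  edge (1,10)–(2,0): clear
  edge (2,0)–(11,10): crosses AB
  edge (11,10)–(1,10): crosses AB
  → BLOCKED
Obstacle 3 [(13,0) (21,1) (20,9) (15,9)]:
  edge (13,0)–(21,1): clear
  edge (21,1)–(20,9): clear
  edge (20,9)–(15,9): clear
  edge (15,9)–(13,0): clear
  midpoint (13/2,15/2) outside
  → clear
Obstacle 4 [(0,19) (5,13) (8,15) (7,19) (0,22)]:
  edge (0,19)–(5,13): clear
  edge (5,13)–(8,15): clear
  edge (8,15)–(7,19): clear
  edge (7,19)–(0,22): clear
  edge (0,22)–(0,19): clear
  midpoint (13/2,15/2) outside
  → clear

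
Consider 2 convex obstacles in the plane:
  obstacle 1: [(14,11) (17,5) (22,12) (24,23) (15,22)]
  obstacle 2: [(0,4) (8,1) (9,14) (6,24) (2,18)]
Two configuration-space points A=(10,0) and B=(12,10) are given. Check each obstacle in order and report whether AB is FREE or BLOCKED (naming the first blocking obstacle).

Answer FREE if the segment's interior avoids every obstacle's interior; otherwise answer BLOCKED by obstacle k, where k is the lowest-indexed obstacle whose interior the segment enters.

FREE

Obstacle 1 [(14,11) (17,5) (22,12) (24,23) (15,22)]:
  edge (14,11)–(17,5): clear
  edge (17,5)–(22,12): clear
  edge (22,12)–(24,23): clear
  edge (24,23)–(15,22): clear
  edge (15,22)–(14,11): clear
  midpoint (11,5) outside
  → clear
Obstacle 2 [(0,4) (8,1) (9,14) (6,24) (2,18)]:
  edge (0,4)–(8,1): clear
  edge (8,1)–(9,14): clear
  edge (9,14)–(6,24): clear
  edge (6,24)–(2,18): clear
  edge (2,18)–(0,4): clear
  midpoint (11,5) outside
  → clear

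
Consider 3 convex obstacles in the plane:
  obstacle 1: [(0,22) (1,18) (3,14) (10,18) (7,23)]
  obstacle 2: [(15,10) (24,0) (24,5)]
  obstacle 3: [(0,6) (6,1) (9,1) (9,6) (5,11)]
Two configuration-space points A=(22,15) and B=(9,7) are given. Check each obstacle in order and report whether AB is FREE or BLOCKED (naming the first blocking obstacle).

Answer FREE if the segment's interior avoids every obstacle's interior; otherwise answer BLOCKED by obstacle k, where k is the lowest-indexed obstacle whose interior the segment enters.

Obstacle 1 [(0,22) (1,18) (3,14) (10,18) (7,23)]:
  edge (0,22)–(1,18): clear
  edge (1,18)–(3,14): clear
  edge (3,14)–(10,18): clear
  edge (10,18)–(7,23): clear
  edge (7,23)–(0,22): clear
  midpoint (31/2,11) outside
  → clear
Obstacle 2 [(15,10) (24,0) (24,5)]:
  edge (15,10)–(24,0): clear
  edge (24,0)–(24,5): clear
  edge (24,5)–(15,10): clear
  midpoint (31/2,11) outside
  → clear
Obstacle 3 [(0,6) (6,1) (9,1) (9,6) (5,11)]:
  edge (0,6)–(6,1): clear
  edge (6,1)–(9,1): clear
  edge (9,1)–(9,6): clear
  edge (9,6)–(5,11): clear
  edge (5,11)–(0,6): clear
  midpoint (31/2,11) outside
  → clear

FREE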